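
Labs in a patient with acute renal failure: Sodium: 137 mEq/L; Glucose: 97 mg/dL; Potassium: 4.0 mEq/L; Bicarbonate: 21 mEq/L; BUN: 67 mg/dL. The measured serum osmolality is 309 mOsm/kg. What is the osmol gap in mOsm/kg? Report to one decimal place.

Calculated osmolality = 2·Na + glucose/18 + BUN/2.8
= 2·137 + 97/18 + 67/2.8
= 274 + 5.39 + 23.93
= 303.32 mOsm/kg ≈ 303.3 mOsm/kg
Osmolar gap = measured − calculated = 309 − 303.3 = 5.7 mOsm/kg

5.7 mOsm/kg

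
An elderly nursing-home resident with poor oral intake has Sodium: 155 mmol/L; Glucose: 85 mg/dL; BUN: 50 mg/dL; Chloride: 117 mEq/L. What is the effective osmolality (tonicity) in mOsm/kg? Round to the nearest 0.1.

314.7 mOsm/kg

Effective osmolality excludes urea (freely permeant across cell membranes):
2·Na + glucose/18
= 2·155 + 85/18
= 310 + 4.72
= 314.72 mOsm/kg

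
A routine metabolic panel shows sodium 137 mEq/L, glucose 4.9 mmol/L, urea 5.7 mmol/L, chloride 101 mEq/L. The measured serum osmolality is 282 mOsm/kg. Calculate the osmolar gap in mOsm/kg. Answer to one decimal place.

-2.6 mOsm/kg

Calculated osmolality = 2·Na + glucose + urea
= 2·137 + 4.9 + 5.7
= 274 + 4.90 + 5.70
= 284.6 mOsm/kg ≈ 284.6 mOsm/kg
Osmolar gap = measured − calculated = 282 − 284.6 = -2.6 mOsm/kg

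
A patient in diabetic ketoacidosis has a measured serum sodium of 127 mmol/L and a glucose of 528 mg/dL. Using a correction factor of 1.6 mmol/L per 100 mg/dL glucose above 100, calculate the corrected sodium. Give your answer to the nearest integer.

134 mmol/L

Corrected Na = measured Na + 1.6 · (glucose − 100)/100
= 127 + 1.6 · (528 − 100)/100
= 127 + 6.8
= 133.8 mmol/L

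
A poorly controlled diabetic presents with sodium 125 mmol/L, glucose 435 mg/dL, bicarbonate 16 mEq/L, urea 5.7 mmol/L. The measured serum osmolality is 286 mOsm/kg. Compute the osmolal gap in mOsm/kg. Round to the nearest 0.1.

Calculated osmolality = 2·Na + glucose/18 + urea
= 2·125 + 435/18 + 5.7
= 250 + 24.17 + 5.70
= 279.87 mOsm/kg ≈ 279.9 mOsm/kg
Osmolar gap = measured − calculated = 286 − 279.9 = 6.1 mOsm/kg

6.1 mOsm/kg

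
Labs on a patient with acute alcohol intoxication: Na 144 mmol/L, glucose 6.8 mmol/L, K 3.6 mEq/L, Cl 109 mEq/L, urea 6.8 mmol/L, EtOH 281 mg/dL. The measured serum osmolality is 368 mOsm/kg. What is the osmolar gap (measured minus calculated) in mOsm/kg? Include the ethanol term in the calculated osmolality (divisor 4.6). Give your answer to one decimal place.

Calculated osmolality = 2·Na + glucose + urea + ethanol/4.6
= 2·144 + 6.8 + 6.8 + 281/4.6
= 288 + 6.80 + 6.80 + 61.09
= 362.69 mOsm/kg ≈ 362.7 mOsm/kg
Osmolar gap = measured − calculated = 368 − 362.7 = 5.3 mOsm/kg

5.3 mOsm/kg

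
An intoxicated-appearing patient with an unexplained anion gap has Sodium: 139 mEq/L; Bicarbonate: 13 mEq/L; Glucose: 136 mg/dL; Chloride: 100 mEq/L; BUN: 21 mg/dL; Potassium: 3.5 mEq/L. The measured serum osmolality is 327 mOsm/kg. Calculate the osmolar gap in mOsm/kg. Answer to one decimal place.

Calculated osmolality = 2·Na + glucose/18 + BUN/2.8
= 2·139 + 136/18 + 21/2.8
= 278 + 7.56 + 7.50
= 293.06 mOsm/kg ≈ 293.1 mOsm/kg
Osmolar gap = measured − calculated = 327 − 293.1 = 33.9 mOsm/kg

33.9 mOsm/kg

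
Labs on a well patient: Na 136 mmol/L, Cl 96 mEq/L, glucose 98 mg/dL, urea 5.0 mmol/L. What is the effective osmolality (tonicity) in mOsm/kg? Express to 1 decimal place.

277.4 mOsm/kg

Effective osmolality excludes urea (freely permeant across cell membranes):
2·Na + glucose/18
= 2·136 + 98/18
= 272 + 5.44
= 277.44 mOsm/kg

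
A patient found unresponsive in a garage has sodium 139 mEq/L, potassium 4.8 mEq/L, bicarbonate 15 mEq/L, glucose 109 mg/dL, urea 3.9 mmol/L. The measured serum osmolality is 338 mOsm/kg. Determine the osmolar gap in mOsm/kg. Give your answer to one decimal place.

Calculated osmolality = 2·Na + glucose/18 + urea
= 2·139 + 109/18 + 3.9
= 278 + 6.06 + 3.90
= 287.96 mOsm/kg ≈ 288.0 mOsm/kg
Osmolar gap = measured − calculated = 338 − 288.0 = 50.0 mOsm/kg

50.0 mOsm/kg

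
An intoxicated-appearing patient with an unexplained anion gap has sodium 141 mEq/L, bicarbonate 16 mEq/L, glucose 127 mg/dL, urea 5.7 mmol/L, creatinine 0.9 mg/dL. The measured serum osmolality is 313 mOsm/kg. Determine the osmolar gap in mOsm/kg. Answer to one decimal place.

18.2 mOsm/kg

Calculated osmolality = 2·Na + glucose/18 + urea
= 2·141 + 127/18 + 5.7
= 282 + 7.06 + 5.70
= 294.76 mOsm/kg ≈ 294.8 mOsm/kg
Osmolar gap = measured − calculated = 313 − 294.8 = 18.2 mOsm/kg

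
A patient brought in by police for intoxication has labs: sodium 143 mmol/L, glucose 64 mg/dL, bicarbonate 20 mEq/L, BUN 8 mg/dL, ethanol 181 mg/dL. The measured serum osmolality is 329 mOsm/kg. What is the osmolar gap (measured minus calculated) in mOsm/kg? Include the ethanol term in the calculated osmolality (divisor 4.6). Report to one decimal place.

Calculated osmolality = 2·Na + glucose/18 + BUN/2.8 + ethanol/4.6
= 2·143 + 64/18 + 8/2.8 + 181/4.6
= 286 + 3.56 + 2.86 + 39.35
= 331.77 mOsm/kg ≈ 331.8 mOsm/kg
Osmolar gap = measured − calculated = 329 − 331.8 = -2.8 mOsm/kg

-2.8 mOsm/kg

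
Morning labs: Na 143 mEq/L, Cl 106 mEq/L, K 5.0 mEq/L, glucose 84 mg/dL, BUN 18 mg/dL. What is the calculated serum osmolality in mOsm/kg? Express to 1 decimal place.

297.1 mOsm/kg

Calculated osmolality = 2·Na + glucose/18 + BUN/2.8
= 2·143 + 84/18 + 18/2.8
= 286 + 4.67 + 6.43
= 297.1 mOsm/kg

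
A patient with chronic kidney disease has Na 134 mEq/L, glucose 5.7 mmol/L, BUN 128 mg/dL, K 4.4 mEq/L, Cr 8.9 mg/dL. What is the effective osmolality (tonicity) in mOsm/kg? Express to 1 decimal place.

273.7 mOsm/kg

Effective osmolality excludes urea (freely permeant across cell membranes):
2·Na + glucose
= 2·134 + 5.7
= 268 + 5.7
= 273.7 mOsm/kg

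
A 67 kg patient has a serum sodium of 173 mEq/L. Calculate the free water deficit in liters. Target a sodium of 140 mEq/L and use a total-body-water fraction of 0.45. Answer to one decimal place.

TBW = 0.45 · 67 = 30.15 L
Free water deficit = TBW · (Na/140 − 1)
= 30.15 · (173/140 − 1)
= 30.15 · 0.2357
= 7.11 L

7.1 L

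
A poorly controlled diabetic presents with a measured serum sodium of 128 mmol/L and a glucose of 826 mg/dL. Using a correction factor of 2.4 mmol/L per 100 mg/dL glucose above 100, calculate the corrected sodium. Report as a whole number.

145 mmol/L

Corrected Na = measured Na + 2.4 · (glucose − 100)/100
= 128 + 2.4 · (826 − 100)/100
= 128 + 17.4
= 145.4 mmol/L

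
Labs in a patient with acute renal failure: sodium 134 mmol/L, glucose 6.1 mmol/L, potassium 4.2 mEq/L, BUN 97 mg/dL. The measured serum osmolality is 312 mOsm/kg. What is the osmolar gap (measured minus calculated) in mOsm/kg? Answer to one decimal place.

3.3 mOsm/kg

Calculated osmolality = 2·Na + glucose + BUN/2.8
= 2·134 + 6.1 + 97/2.8
= 268 + 6.10 + 34.64
= 308.74 mOsm/kg ≈ 308.7 mOsm/kg
Osmolar gap = measured − calculated = 312 − 308.7 = 3.3 mOsm/kg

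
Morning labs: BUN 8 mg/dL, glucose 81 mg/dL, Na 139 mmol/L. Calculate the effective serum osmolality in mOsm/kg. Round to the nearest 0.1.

282.5 mOsm/kg

Effective osmolality excludes urea (freely permeant across cell membranes):
2·Na + glucose/18
= 2·139 + 81/18
= 278 + 4.5
= 282.5 mOsm/kg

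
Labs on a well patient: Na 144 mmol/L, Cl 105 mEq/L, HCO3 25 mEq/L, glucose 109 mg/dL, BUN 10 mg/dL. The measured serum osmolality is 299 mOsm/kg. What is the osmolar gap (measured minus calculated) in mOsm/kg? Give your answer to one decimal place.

1.4 mOsm/kg

Calculated osmolality = 2·Na + glucose/18 + BUN/2.8
= 2·144 + 109/18 + 10/2.8
= 288 + 6.06 + 3.57
= 297.63 mOsm/kg ≈ 297.6 mOsm/kg
Osmolar gap = measured − calculated = 299 − 297.6 = 1.4 mOsm/kg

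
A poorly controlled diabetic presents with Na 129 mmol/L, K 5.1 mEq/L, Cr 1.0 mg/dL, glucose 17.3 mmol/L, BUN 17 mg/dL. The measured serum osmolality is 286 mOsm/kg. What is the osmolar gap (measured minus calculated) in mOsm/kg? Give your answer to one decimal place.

Calculated osmolality = 2·Na + glucose + BUN/2.8
= 2·129 + 17.3 + 17/2.8
= 258 + 17.30 + 6.07
= 281.37 mOsm/kg ≈ 281.4 mOsm/kg
Osmolar gap = measured − calculated = 286 − 281.4 = 4.6 mOsm/kg

4.6 mOsm/kg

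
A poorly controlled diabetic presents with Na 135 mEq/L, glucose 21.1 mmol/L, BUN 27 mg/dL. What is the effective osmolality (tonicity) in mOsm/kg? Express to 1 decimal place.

291.1 mOsm/kg

Effective osmolality excludes urea (freely permeant across cell membranes):
2·Na + glucose
= 2·135 + 21.1
= 270 + 21.1
= 291.1 mOsm/kg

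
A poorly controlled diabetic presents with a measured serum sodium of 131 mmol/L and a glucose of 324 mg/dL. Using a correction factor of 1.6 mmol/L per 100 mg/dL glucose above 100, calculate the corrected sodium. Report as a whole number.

135 mmol/L

Corrected Na = measured Na + 1.6 · (glucose − 100)/100
= 131 + 1.6 · (324 − 100)/100
= 131 + 3.6
= 134.6 mmol/L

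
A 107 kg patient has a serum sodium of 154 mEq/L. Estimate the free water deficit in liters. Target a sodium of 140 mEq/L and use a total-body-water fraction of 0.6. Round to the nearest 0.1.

TBW = 0.6 · 107 = 64.2 L
Free water deficit = TBW · (Na/140 − 1)
= 64.2 · (154/140 − 1)
= 64.2 · 0.1
= 6.42 L

6.4 L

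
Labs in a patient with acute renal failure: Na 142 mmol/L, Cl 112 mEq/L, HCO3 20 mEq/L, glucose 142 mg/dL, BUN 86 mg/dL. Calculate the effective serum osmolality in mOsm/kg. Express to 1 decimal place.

Effective osmolality excludes urea (freely permeant across cell membranes):
2·Na + glucose/18
= 2·142 + 142/18
= 284 + 7.89
= 291.89 mOsm/kg

291.9 mOsm/kg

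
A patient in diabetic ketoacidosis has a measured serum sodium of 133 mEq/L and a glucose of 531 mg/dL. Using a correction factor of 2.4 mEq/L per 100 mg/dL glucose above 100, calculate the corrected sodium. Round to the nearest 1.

143 mEq/L

Corrected Na = measured Na + 2.4 · (glucose − 100)/100
= 133 + 2.4 · (531 − 100)/100
= 133 + 10.3
= 143.3 mEq/L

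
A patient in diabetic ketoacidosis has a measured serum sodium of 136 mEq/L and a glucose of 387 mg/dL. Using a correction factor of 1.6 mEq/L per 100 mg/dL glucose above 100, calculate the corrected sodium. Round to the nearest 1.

Corrected Na = measured Na + 1.6 · (glucose − 100)/100
= 136 + 1.6 · (387 − 100)/100
= 136 + 4.6
= 140.6 mEq/L

141 mEq/L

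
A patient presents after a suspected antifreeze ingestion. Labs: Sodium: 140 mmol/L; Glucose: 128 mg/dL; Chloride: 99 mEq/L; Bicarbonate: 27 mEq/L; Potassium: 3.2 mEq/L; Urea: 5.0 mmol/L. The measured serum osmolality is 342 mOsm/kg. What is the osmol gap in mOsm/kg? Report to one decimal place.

Calculated osmolality = 2·Na + glucose/18 + urea
= 2·140 + 128/18 + 5
= 280 + 7.11 + 5
= 292.11 mOsm/kg ≈ 292.1 mOsm/kg
Osmolar gap = measured − calculated = 342 − 292.1 = 49.9 mOsm/kg

49.9 mOsm/kg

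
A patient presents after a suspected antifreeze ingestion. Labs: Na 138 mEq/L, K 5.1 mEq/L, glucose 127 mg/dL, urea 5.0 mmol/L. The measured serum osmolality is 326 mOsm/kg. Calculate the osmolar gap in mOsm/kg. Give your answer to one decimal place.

Calculated osmolality = 2·Na + glucose/18 + urea
= 2·138 + 127/18 + 5
= 276 + 7.06 + 5
= 288.06 mOsm/kg ≈ 288.1 mOsm/kg
Osmolar gap = measured − calculated = 326 − 288.1 = 37.9 mOsm/kg

37.9 mOsm/kg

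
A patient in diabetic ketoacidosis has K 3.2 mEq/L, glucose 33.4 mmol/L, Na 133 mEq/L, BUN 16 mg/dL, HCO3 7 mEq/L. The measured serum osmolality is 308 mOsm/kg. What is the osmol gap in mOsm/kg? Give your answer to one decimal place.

2.9 mOsm/kg

Calculated osmolality = 2·Na + glucose + BUN/2.8
= 2·133 + 33.4 + 16/2.8
= 266 + 33.40 + 5.71
= 305.11 mOsm/kg ≈ 305.1 mOsm/kg
Osmolar gap = measured − calculated = 308 − 305.1 = 2.9 mOsm/kg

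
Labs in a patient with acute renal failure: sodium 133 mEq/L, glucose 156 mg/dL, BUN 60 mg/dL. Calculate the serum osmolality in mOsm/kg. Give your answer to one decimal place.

296.1 mOsm/kg

Calculated osmolality = 2·Na + glucose/18 + BUN/2.8
= 2·133 + 156/18 + 60/2.8
= 266 + 8.67 + 21.43
= 296.1 mOsm/kg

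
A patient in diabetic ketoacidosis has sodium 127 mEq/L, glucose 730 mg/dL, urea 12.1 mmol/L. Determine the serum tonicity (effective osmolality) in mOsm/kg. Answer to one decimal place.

294.6 mOsm/kg

Effective osmolality excludes urea (freely permeant across cell membranes):
2·Na + glucose/18
= 2·127 + 730/18
= 254 + 40.56
= 294.56 mOsm/kg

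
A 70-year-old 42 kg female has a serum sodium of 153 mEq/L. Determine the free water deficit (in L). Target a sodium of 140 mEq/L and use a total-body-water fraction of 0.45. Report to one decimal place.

TBW = 0.45 · 42 = 18.9 L
Free water deficit = TBW · (Na/140 − 1)
= 18.9 · (153/140 − 1)
= 18.9 · 0.0929
= 1.76 L

1.8 L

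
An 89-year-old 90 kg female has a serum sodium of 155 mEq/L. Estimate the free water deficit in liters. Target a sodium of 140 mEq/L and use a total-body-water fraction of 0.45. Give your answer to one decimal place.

4.3 L

TBW = 0.45 · 90 = 40.5 L
Free water deficit = TBW · (Na/140 − 1)
= 40.5 · (155/140 − 1)
= 40.5 · 0.1071
= 4.34 L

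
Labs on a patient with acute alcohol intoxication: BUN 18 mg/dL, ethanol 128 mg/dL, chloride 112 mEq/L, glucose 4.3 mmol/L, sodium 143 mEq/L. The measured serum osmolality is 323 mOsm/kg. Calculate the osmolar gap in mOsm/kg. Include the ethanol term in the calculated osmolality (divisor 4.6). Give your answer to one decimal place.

Calculated osmolality = 2·Na + glucose + BUN/2.8 + ethanol/4.6
= 2·143 + 4.3 + 18/2.8 + 128/4.6
= 286 + 4.30 + 6.43 + 27.83
= 324.56 mOsm/kg ≈ 324.6 mOsm/kg
Osmolar gap = measured − calculated = 323 − 324.6 = -1.6 mOsm/kg

-1.6 mOsm/kg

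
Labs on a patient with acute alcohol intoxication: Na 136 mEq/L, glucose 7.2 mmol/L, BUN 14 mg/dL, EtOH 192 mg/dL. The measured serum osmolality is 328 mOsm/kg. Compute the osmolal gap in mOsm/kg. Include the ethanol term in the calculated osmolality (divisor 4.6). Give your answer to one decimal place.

2.1 mOsm/kg

Calculated osmolality = 2·Na + glucose + BUN/2.8 + ethanol/4.6
= 2·136 + 7.2 + 14/2.8 + 192/4.6
= 272 + 7.20 + 5 + 41.74
= 325.94 mOsm/kg ≈ 325.9 mOsm/kg
Osmolar gap = measured − calculated = 328 − 325.9 = 2.1 mOsm/kg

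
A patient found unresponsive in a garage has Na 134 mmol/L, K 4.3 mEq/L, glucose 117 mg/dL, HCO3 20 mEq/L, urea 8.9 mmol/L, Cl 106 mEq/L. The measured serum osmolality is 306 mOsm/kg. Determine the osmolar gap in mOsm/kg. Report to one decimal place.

Calculated osmolality = 2·Na + glucose/18 + urea
= 2·134 + 117/18 + 8.9
= 268 + 6.50 + 8.90
= 283.4 mOsm/kg ≈ 283.4 mOsm/kg
Osmolar gap = measured − calculated = 306 − 283.4 = 22.6 mOsm/kg

22.6 mOsm/kg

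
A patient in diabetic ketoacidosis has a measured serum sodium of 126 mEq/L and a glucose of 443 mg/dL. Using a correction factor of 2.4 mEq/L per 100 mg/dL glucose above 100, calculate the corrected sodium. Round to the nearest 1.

Corrected Na = measured Na + 2.4 · (glucose − 100)/100
= 126 + 2.4 · (443 − 100)/100
= 126 + 8.2
= 134.2 mEq/L

134 mEq/L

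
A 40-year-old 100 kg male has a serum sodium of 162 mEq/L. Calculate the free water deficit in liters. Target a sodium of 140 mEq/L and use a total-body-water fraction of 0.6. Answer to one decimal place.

9.4 L

TBW = 0.6 · 100 = 60 L
Free water deficit = TBW · (Na/140 − 1)
= 60 · (162/140 − 1)
= 60 · 0.1571
= 9.43 L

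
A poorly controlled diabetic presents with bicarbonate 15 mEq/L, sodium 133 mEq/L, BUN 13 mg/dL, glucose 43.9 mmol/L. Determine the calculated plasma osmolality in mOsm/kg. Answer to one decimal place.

314.5 mOsm/kg

Calculated osmolality = 2·Na + glucose + BUN/2.8
= 2·133 + 43.9 + 13/2.8
= 266 + 43.90 + 4.64
= 314.54 mOsm/kg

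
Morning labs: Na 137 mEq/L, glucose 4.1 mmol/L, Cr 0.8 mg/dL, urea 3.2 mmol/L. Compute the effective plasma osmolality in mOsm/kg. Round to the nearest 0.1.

278.1 mOsm/kg

Effective osmolality excludes urea (freely permeant across cell membranes):
2·Na + glucose
= 2·137 + 4.1
= 274 + 4.1
= 278.1 mOsm/kg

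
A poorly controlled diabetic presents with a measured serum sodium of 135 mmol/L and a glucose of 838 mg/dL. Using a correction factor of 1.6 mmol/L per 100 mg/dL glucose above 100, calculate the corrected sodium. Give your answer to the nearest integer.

Corrected Na = measured Na + 1.6 · (glucose − 100)/100
= 135 + 1.6 · (838 − 100)/100
= 135 + 11.8
= 146.8 mmol/L

147 mmol/L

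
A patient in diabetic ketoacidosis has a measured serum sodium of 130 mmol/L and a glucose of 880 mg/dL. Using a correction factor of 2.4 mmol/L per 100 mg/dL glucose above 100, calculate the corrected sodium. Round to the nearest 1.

Corrected Na = measured Na + 2.4 · (glucose − 100)/100
= 130 + 2.4 · (880 − 100)/100
= 130 + 18.7
= 148.7 mmol/L

149 mmol/L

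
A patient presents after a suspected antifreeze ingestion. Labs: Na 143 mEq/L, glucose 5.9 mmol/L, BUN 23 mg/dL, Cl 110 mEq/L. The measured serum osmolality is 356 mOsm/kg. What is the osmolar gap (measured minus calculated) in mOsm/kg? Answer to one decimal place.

Calculated osmolality = 2·Na + glucose + BUN/2.8
= 2·143 + 5.9 + 23/2.8
= 286 + 5.90 + 8.21
= 300.11 mOsm/kg ≈ 300.1 mOsm/kg
Osmolar gap = measured − calculated = 356 − 300.1 = 55.9 mOsm/kg

55.9 mOsm/kg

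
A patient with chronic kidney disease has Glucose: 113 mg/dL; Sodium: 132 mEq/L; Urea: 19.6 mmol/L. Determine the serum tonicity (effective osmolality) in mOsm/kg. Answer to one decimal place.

Effective osmolality excludes urea (freely permeant across cell membranes):
2·Na + glucose/18
= 2·132 + 113/18
= 264 + 6.28
= 270.28 mOsm/kg

270.3 mOsm/kg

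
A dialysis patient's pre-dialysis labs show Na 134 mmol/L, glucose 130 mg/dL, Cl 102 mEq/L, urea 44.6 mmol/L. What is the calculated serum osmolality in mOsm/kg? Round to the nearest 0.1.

Calculated osmolality = 2·Na + glucose/18 + urea
= 2·134 + 130/18 + 44.6
= 268 + 7.22 + 44.60
= 319.82 mOsm/kg

319.8 mOsm/kg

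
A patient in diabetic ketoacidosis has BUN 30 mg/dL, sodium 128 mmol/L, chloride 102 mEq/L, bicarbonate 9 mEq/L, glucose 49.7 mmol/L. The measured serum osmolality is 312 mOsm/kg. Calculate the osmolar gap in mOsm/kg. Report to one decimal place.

Calculated osmolality = 2·Na + glucose + BUN/2.8
= 2·128 + 49.7 + 30/2.8
= 256 + 49.70 + 10.71
= 316.41 mOsm/kg ≈ 316.4 mOsm/kg
Osmolar gap = measured − calculated = 312 − 316.4 = -4.4 mOsm/kg

-4.4 mOsm/kg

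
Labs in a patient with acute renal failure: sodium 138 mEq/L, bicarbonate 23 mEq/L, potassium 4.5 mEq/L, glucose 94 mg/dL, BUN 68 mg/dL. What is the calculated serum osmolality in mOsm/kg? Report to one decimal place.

Calculated osmolality = 2·Na + glucose/18 + BUN/2.8
= 2·138 + 94/18 + 68/2.8
= 276 + 5.22 + 24.29
= 305.51 mOsm/kg

305.5 mOsm/kg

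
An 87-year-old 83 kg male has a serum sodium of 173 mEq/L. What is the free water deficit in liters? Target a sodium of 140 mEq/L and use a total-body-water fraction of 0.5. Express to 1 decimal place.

TBW = 0.5 · 83 = 41.5 L
Free water deficit = TBW · (Na/140 − 1)
= 41.5 · (173/140 − 1)
= 41.5 · 0.2357
= 9.78 L

9.8 L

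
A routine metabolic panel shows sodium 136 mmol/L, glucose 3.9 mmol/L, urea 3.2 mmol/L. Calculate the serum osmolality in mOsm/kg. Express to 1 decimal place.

Calculated osmolality = 2·Na + glucose + urea
= 2·136 + 3.9 + 3.2
= 272 + 3.90 + 3.20
= 279.1 mOsm/kg

279.1 mOsm/kg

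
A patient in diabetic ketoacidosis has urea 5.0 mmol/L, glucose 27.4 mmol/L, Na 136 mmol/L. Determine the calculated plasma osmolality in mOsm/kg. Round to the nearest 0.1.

Calculated osmolality = 2·Na + glucose + urea
= 2·136 + 27.4 + 5
= 272 + 27.40 + 5
= 304.4 mOsm/kg

304.4 mOsm/kg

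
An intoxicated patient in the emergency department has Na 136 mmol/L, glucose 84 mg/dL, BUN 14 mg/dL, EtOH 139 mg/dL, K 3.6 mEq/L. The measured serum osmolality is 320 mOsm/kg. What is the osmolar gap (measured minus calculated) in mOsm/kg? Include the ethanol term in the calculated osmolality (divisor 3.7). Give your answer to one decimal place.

Calculated osmolality = 2·Na + glucose/18 + BUN/2.8 + ethanol/3.7
= 2·136 + 84/18 + 14/2.8 + 139/3.7
= 272 + 4.67 + 5 + 37.57
= 319.24 mOsm/kg ≈ 319.2 mOsm/kg
Osmolar gap = measured − calculated = 320 − 319.2 = 0.8 mOsm/kg

0.8 mOsm/kg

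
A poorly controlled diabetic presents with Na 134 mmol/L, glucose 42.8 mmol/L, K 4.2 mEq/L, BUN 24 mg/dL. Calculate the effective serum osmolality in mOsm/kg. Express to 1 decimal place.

310.8 mOsm/kg

Effective osmolality excludes urea (freely permeant across cell membranes):
2·Na + glucose
= 2·134 + 42.8
= 268 + 42.8
= 310.8 mOsm/kg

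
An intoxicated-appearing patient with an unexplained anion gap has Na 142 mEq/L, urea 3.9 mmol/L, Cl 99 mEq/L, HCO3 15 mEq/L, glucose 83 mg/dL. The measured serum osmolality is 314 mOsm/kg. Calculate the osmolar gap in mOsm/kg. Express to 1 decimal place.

21.5 mOsm/kg

Calculated osmolality = 2·Na + glucose/18 + urea
= 2·142 + 83/18 + 3.9
= 284 + 4.61 + 3.90
= 292.51 mOsm/kg ≈ 292.5 mOsm/kg
Osmolar gap = measured − calculated = 314 − 292.5 = 21.5 mOsm/kg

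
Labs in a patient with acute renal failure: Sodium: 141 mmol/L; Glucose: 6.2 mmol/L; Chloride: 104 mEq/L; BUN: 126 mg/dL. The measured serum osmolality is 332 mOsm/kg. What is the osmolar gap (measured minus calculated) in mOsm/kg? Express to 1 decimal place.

Calculated osmolality = 2·Na + glucose + BUN/2.8
= 2·141 + 6.2 + 126/2.8
= 282 + 6.20 + 45
= 333.2 mOsm/kg ≈ 333.2 mOsm/kg
Osmolar gap = measured − calculated = 332 − 333.2 = -1.2 mOsm/kg

-1.2 mOsm/kg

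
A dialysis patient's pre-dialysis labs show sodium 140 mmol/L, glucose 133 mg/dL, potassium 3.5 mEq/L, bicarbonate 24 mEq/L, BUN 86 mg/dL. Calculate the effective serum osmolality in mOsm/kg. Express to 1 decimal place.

Effective osmolality excludes urea (freely permeant across cell membranes):
2·Na + glucose/18
= 2·140 + 133/18
= 280 + 7.39
= 287.39 mOsm/kg

287.4 mOsm/kg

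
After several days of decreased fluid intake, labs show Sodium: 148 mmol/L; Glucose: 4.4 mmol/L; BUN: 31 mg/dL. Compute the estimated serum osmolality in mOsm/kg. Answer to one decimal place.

Calculated osmolality = 2·Na + glucose + BUN/2.8
= 2·148 + 4.4 + 31/2.8
= 296 + 4.40 + 11.07
= 311.47 mOsm/kg

311.5 mOsm/kg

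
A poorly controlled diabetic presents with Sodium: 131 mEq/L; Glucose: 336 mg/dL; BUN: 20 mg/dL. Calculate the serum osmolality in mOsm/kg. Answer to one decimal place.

287.8 mOsm/kg

Calculated osmolality = 2·Na + glucose/18 + BUN/2.8
= 2·131 + 336/18 + 20/2.8
= 262 + 18.67 + 7.14
= 287.81 mOsm/kg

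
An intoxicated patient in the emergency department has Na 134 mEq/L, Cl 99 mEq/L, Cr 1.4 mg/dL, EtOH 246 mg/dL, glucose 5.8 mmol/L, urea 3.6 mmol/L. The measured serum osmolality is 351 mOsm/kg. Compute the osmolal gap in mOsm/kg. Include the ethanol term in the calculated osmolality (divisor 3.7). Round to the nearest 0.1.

7.1 mOsm/kg

Calculated osmolality = 2·Na + glucose + urea + ethanol/3.7
= 2·134 + 5.8 + 3.6 + 246/3.7
= 268 + 5.80 + 3.60 + 66.49
= 343.89 mOsm/kg ≈ 343.9 mOsm/kg
Osmolar gap = measured − calculated = 351 − 343.9 = 7.1 mOsm/kg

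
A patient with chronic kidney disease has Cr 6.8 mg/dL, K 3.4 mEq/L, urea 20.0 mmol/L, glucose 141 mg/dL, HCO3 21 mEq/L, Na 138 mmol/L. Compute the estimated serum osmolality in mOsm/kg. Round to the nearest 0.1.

303.8 mOsm/kg

Calculated osmolality = 2·Na + glucose/18 + urea
= 2·138 + 141/18 + 20
= 276 + 7.83 + 20
= 303.83 mOsm/kg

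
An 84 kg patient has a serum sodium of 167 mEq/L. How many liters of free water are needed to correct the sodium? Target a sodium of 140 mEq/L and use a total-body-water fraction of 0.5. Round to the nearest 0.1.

TBW = 0.5 · 84 = 42 L
Free water deficit = TBW · (Na/140 − 1)
= 42 · (167/140 − 1)
= 42 · 0.1929
= 8.1 L

8.1 L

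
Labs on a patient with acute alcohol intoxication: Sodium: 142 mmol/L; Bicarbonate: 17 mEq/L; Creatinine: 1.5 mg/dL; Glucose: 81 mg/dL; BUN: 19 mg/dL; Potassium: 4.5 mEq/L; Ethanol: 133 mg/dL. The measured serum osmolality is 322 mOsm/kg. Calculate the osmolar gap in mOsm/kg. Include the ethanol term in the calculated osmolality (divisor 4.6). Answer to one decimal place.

Calculated osmolality = 2·Na + glucose/18 + BUN/2.8 + ethanol/4.6
= 2·142 + 81/18 + 19/2.8 + 133/4.6
= 284 + 4.50 + 6.79 + 28.91
= 324.2 mOsm/kg ≈ 324.2 mOsm/kg
Osmolar gap = measured − calculated = 322 − 324.2 = -2.2 mOsm/kg

-2.2 mOsm/kg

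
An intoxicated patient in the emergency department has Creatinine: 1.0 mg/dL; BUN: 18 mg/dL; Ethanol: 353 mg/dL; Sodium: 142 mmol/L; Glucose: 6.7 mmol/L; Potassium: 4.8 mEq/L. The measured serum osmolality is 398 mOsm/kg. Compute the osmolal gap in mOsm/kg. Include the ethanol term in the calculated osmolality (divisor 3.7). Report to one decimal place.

5.5 mOsm/kg

Calculated osmolality = 2·Na + glucose + BUN/2.8 + ethanol/3.7
= 2·142 + 6.7 + 18/2.8 + 353/3.7
= 284 + 6.70 + 6.43 + 95.41
= 392.54 mOsm/kg ≈ 392.5 mOsm/kg
Osmolar gap = measured − calculated = 398 − 392.5 = 5.5 mOsm/kg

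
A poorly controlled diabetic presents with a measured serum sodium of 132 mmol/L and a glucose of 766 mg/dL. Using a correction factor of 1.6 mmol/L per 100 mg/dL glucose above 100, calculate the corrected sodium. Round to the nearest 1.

Corrected Na = measured Na + 1.6 · (glucose − 100)/100
= 132 + 1.6 · (766 − 100)/100
= 132 + 10.7
= 142.7 mmol/L

143 mmol/L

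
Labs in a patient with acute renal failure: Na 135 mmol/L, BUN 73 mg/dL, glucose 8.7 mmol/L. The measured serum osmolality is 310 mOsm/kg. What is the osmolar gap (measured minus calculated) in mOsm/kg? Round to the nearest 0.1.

5.2 mOsm/kg

Calculated osmolality = 2·Na + glucose + BUN/2.8
= 2·135 + 8.7 + 73/2.8
= 270 + 8.70 + 26.07
= 304.77 mOsm/kg ≈ 304.8 mOsm/kg
Osmolar gap = measured − calculated = 310 − 304.8 = 5.2 mOsm/kg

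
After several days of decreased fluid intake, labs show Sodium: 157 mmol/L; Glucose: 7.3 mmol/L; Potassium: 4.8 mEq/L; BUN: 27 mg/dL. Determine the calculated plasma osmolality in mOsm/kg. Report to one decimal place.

Calculated osmolality = 2·Na + glucose + BUN/2.8
= 2·157 + 7.3 + 27/2.8
= 314 + 7.30 + 9.64
= 330.94 mOsm/kg

330.9 mOsm/kg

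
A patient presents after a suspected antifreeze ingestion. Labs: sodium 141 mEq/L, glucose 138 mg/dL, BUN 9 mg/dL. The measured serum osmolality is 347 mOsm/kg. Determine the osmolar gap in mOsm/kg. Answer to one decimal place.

Calculated osmolality = 2·Na + glucose/18 + BUN/2.8
= 2·141 + 138/18 + 9/2.8
= 282 + 7.67 + 3.21
= 292.88 mOsm/kg ≈ 292.9 mOsm/kg
Osmolar gap = measured − calculated = 347 − 292.9 = 54.1 mOsm/kg

54.1 mOsm/kg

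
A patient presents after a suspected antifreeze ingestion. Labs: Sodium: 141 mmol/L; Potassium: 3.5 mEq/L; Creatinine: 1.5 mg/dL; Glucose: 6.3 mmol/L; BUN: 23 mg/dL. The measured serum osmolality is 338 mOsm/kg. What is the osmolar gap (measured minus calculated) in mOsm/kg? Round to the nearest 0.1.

Calculated osmolality = 2·Na + glucose + BUN/2.8
= 2·141 + 6.3 + 23/2.8
= 282 + 6.30 + 8.21
= 296.51 mOsm/kg ≈ 296.5 mOsm/kg
Osmolar gap = measured − calculated = 338 − 296.5 = 41.5 mOsm/kg

41.5 mOsm/kg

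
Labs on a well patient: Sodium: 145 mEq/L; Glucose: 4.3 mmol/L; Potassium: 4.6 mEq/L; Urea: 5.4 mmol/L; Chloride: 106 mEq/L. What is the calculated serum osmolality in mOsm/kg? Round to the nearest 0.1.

Calculated osmolality = 2·Na + glucose + urea
= 2·145 + 4.3 + 5.4
= 290 + 4.30 + 5.40
= 299.7 mOsm/kg

299.7 mOsm/kg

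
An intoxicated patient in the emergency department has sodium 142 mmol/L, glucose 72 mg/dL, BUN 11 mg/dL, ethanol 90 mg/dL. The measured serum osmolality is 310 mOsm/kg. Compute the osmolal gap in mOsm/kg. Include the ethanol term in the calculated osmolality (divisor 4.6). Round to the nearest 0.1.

-1.5 mOsm/kg

Calculated osmolality = 2·Na + glucose/18 + BUN/2.8 + ethanol/4.6
= 2·142 + 72/18 + 11/2.8 + 90/4.6
= 284 + 4 + 3.93 + 19.57
= 311.5 mOsm/kg ≈ 311.5 mOsm/kg
Osmolar gap = measured − calculated = 310 − 311.5 = -1.5 mOsm/kg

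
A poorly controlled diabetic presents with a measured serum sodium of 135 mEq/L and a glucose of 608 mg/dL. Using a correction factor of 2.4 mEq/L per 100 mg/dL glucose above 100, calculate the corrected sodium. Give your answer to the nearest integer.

Corrected Na = measured Na + 2.4 · (glucose − 100)/100
= 135 + 2.4 · (608 − 100)/100
= 135 + 12.2
= 147.2 mEq/L

147 mEq/L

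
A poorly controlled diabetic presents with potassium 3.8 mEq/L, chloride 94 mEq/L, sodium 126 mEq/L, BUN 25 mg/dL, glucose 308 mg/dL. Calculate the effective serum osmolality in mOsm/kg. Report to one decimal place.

Effective osmolality excludes urea (freely permeant across cell membranes):
2·Na + glucose/18
= 2·126 + 308/18
= 252 + 17.11
= 269.11 mOsm/kg

269.1 mOsm/kg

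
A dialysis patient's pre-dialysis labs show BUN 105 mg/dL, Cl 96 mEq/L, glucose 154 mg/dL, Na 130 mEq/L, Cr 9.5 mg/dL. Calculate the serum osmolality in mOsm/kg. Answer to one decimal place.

Calculated osmolality = 2·Na + glucose/18 + BUN/2.8
= 2·130 + 154/18 + 105/2.8
= 260 + 8.56 + 37.50
= 306.06 mOsm/kg

306.1 mOsm/kg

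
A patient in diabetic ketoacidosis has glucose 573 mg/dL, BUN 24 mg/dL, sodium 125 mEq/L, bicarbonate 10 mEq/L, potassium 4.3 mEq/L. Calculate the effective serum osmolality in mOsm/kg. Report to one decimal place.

Effective osmolality excludes urea (freely permeant across cell membranes):
2·Na + glucose/18
= 2·125 + 573/18
= 250 + 31.83
= 281.83 mOsm/kg

281.8 mOsm/kg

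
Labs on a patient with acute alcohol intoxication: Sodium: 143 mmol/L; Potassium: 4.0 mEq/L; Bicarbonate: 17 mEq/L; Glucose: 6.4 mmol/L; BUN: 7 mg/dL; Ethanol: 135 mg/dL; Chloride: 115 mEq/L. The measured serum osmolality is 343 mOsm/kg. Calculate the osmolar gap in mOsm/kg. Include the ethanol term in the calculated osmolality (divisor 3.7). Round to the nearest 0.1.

Calculated osmolality = 2·Na + glucose + BUN/2.8 + ethanol/3.7
= 2·143 + 6.4 + 7/2.8 + 135/3.7
= 286 + 6.40 + 2.50 + 36.49
= 331.39 mOsm/kg ≈ 331.4 mOsm/kg
Osmolar gap = measured − calculated = 343 − 331.4 = 11.6 mOsm/kg

11.6 mOsm/kg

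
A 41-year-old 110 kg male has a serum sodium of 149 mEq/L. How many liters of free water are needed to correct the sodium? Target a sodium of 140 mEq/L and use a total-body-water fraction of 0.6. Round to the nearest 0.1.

4.2 L

TBW = 0.6 · 110 = 66 L
Free water deficit = TBW · (Na/140 − 1)
= 66 · (149/140 − 1)
= 66 · 0.0643
= 4.24 L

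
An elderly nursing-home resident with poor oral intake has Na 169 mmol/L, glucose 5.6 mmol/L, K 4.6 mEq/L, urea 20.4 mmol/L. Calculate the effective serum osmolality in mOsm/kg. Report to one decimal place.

Effective osmolality excludes urea (freely permeant across cell membranes):
2·Na + glucose
= 2·169 + 5.6
= 338 + 5.6
= 343.6 mOsm/kg

343.6 mOsm/kg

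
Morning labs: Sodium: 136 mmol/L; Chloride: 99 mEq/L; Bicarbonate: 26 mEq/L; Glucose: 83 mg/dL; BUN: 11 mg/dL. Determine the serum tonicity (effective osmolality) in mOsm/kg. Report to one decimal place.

Effective osmolality excludes urea (freely permeant across cell membranes):
2·Na + glucose/18
= 2·136 + 83/18
= 272 + 4.61
= 276.61 mOsm/kg

276.6 mOsm/kg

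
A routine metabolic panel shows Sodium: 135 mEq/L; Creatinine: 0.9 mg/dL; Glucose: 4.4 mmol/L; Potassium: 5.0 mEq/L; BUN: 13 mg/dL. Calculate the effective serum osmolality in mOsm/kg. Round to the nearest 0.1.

274.4 mOsm/kg

Effective osmolality excludes urea (freely permeant across cell membranes):
2·Na + glucose
= 2·135 + 4.4
= 270 + 4.4
= 274.4 mOsm/kg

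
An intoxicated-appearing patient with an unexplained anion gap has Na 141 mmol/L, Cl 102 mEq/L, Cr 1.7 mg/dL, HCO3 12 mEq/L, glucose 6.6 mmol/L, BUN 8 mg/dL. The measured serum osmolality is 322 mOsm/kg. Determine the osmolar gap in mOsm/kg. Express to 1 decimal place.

Calculated osmolality = 2·Na + glucose + BUN/2.8
= 2·141 + 6.6 + 8/2.8
= 282 + 6.60 + 2.86
= 291.46 mOsm/kg ≈ 291.5 mOsm/kg
Osmolar gap = measured − calculated = 322 − 291.5 = 30.5 mOsm/kg

30.5 mOsm/kg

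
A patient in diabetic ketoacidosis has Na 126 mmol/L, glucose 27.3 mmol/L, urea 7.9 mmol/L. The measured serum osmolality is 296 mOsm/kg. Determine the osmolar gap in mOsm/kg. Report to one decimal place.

8.8 mOsm/kg

Calculated osmolality = 2·Na + glucose + urea
= 2·126 + 27.3 + 7.9
= 252 + 27.30 + 7.90
= 287.2 mOsm/kg ≈ 287.2 mOsm/kg
Osmolar gap = measured − calculated = 296 − 287.2 = 8.8 mOsm/kg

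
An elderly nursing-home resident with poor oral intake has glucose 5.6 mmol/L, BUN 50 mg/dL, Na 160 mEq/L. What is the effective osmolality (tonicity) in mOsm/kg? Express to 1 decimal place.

Effective osmolality excludes urea (freely permeant across cell membranes):
2·Na + glucose
= 2·160 + 5.6
= 320 + 5.6
= 325.6 mOsm/kg

325.6 mOsm/kg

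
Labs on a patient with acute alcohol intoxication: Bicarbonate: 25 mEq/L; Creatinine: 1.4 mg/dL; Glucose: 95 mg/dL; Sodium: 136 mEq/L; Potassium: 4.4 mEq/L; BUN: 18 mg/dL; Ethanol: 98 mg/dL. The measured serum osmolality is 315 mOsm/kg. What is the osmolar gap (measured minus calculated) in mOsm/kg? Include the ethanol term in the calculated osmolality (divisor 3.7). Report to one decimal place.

4.8 mOsm/kg

Calculated osmolality = 2·Na + glucose/18 + BUN/2.8 + ethanol/3.7
= 2·136 + 95/18 + 18/2.8 + 98/3.7
= 272 + 5.28 + 6.43 + 26.49
= 310.2 mOsm/kg ≈ 310.2 mOsm/kg
Osmolar gap = measured − calculated = 315 − 310.2 = 4.8 mOsm/kg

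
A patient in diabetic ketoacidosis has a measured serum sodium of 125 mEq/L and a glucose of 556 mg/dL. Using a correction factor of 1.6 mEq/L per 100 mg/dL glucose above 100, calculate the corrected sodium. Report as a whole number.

Corrected Na = measured Na + 1.6 · (glucose − 100)/100
= 125 + 1.6 · (556 − 100)/100
= 125 + 7.3
= 132.3 mEq/L

132 mEq/L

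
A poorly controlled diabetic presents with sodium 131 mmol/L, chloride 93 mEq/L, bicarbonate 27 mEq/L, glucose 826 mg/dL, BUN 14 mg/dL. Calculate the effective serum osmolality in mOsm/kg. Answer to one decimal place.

307.9 mOsm/kg

Effective osmolality excludes urea (freely permeant across cell membranes):
2·Na + glucose/18
= 2·131 + 826/18
= 262 + 45.89
= 307.89 mOsm/kg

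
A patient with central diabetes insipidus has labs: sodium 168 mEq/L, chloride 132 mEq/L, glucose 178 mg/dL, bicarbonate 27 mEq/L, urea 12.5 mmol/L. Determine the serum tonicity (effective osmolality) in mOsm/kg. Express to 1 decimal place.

Effective osmolality excludes urea (freely permeant across cell membranes):
2·Na + glucose/18
= 2·168 + 178/18
= 336 + 9.89
= 345.89 mOsm/kg

345.9 mOsm/kg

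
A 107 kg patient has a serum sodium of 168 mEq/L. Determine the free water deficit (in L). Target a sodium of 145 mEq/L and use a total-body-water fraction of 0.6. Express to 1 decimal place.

10.2 L

TBW = 0.6 · 107 = 64.2 L
Free water deficit = TBW · (Na/145 − 1)
= 64.2 · (168/145 − 1)
= 64.2 · 0.1586
= 10.18 L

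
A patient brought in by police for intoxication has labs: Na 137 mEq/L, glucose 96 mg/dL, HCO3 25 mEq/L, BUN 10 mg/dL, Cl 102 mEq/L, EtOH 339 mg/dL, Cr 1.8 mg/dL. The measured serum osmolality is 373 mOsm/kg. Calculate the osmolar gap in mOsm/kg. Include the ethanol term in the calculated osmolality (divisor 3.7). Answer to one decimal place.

-1.5 mOsm/kg

Calculated osmolality = 2·Na + glucose/18 + BUN/2.8 + ethanol/3.7
= 2·137 + 96/18 + 10/2.8 + 339/3.7
= 274 + 5.33 + 3.57 + 91.62
= 374.52 mOsm/kg ≈ 374.5 mOsm/kg
Osmolar gap = measured − calculated = 373 − 374.5 = -1.5 mOsm/kg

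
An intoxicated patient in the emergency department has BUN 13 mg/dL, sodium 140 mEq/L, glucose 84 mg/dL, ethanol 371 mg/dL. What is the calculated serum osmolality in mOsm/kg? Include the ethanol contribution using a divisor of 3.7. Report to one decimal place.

Calculated osmolality = 2·Na + glucose/18 + BUN/2.8 + ethanol/3.7
= 2·140 + 84/18 + 13/2.8 + 371/3.7
= 280 + 4.67 + 4.64 + 100.27
= 389.58 mOsm/kg

389.6 mOsm/kg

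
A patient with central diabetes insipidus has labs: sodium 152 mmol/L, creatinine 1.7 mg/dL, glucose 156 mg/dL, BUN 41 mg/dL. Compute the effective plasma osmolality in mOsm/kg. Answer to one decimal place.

312.7 mOsm/kg

Effective osmolality excludes urea (freely permeant across cell membranes):
2·Na + glucose/18
= 2·152 + 156/18
= 304 + 8.67
= 312.67 mOsm/kg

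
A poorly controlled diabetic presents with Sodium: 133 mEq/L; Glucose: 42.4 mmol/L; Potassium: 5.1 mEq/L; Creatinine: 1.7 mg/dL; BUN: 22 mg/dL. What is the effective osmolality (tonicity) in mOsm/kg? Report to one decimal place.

Effective osmolality excludes urea (freely permeant across cell membranes):
2·Na + glucose
= 2·133 + 42.4
= 266 + 42.4
= 308.4 mOsm/kg

308.4 mOsm/kg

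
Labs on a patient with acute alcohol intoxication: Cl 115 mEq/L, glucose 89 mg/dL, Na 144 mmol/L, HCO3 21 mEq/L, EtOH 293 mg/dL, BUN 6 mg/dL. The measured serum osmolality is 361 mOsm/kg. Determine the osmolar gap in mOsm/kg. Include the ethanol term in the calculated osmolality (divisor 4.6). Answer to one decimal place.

2.2 mOsm/kg

Calculated osmolality = 2·Na + glucose/18 + BUN/2.8 + ethanol/4.6
= 2·144 + 89/18 + 6/2.8 + 293/4.6
= 288 + 4.94 + 2.14 + 63.70
= 358.78 mOsm/kg ≈ 358.8 mOsm/kg
Osmolar gap = measured − calculated = 361 − 358.8 = 2.2 mOsm/kg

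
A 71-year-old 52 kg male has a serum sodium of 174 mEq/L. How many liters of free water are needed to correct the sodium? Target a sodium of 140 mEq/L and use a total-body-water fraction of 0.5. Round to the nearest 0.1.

6.3 L

TBW = 0.5 · 52 = 26 L
Free water deficit = TBW · (Na/140 − 1)
= 26 · (174/140 − 1)
= 26 · 0.2429
= 6.32 L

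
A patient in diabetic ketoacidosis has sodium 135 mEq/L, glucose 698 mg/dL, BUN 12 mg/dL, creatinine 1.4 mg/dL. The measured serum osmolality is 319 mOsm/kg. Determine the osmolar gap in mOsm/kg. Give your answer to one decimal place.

5.9 mOsm/kg

Calculated osmolality = 2·Na + glucose/18 + BUN/2.8
= 2·135 + 698/18 + 12/2.8
= 270 + 38.78 + 4.29
= 313.07 mOsm/kg ≈ 313.1 mOsm/kg
Osmolar gap = measured − calculated = 319 − 313.1 = 5.9 mOsm/kg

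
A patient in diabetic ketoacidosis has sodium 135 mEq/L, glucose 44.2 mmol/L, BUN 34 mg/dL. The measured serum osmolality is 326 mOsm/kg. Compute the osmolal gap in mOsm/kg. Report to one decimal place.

Calculated osmolality = 2·Na + glucose + BUN/2.8
= 2·135 + 44.2 + 34/2.8
= 270 + 44.20 + 12.14
= 326.34 mOsm/kg ≈ 326.3 mOsm/kg
Osmolar gap = measured − calculated = 326 − 326.3 = -0.3 mOsm/kg

-0.3 mOsm/kg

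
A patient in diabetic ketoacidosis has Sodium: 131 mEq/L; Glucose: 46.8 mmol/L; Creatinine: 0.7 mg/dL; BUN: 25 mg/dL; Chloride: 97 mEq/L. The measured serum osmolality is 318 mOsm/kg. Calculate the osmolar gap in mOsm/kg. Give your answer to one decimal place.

0.3 mOsm/kg

Calculated osmolality = 2·Na + glucose + BUN/2.8
= 2·131 + 46.8 + 25/2.8
= 262 + 46.80 + 8.93
= 317.73 mOsm/kg ≈ 317.7 mOsm/kg
Osmolar gap = measured − calculated = 318 − 317.7 = 0.3 mOsm/kg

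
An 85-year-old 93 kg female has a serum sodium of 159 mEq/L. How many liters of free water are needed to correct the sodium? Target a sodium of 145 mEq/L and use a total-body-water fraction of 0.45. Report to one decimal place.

4.0 L

TBW = 0.45 · 93 = 41.85 L
Free water deficit = TBW · (Na/145 − 1)
= 41.85 · (159/145 − 1)
= 41.85 · 0.0966
= 4.04 L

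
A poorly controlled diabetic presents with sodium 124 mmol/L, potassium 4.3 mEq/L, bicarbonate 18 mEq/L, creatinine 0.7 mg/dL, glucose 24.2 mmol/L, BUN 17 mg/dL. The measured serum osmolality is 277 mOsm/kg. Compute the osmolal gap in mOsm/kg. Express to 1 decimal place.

Calculated osmolality = 2·Na + glucose + BUN/2.8
= 2·124 + 24.2 + 17/2.8
= 248 + 24.20 + 6.07
= 278.27 mOsm/kg ≈ 278.3 mOsm/kg
Osmolar gap = measured − calculated = 277 − 278.3 = -1.3 mOsm/kg

-1.3 mOsm/kg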